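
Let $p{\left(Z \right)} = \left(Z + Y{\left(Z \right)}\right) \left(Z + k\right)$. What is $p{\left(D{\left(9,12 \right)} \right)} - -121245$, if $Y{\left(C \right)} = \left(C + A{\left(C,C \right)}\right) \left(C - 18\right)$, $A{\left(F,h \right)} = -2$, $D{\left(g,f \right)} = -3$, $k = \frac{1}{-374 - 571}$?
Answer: $\frac{38095751}{315} \approx 1.2094 \cdot 10^{5}$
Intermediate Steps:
$k = - \frac{1}{945}$ ($k = \frac{1}{-945} = - \frac{1}{945} \approx -0.0010582$)
$Y{\left(C \right)} = \left(-18 + C\right) \left(-2 + C\right)$ ($Y{\left(C \right)} = \left(C - 2\right) \left(C - 18\right) = \left(-2 + C\right) \left(-18 + C\right) = \left(-18 + C\right) \left(-2 + C\right)$)
$p{\left(Z \right)} = \left(- \frac{1}{945} + Z\right) \left(36 + Z^{2} - 19 Z\right)$ ($p{\left(Z \right)} = \left(Z + \left(36 + Z^{2} - 20 Z\right)\right) \left(Z - \frac{1}{945}\right) = \left(36 + Z^{2} - 19 Z\right) \left(- \frac{1}{945} + Z\right) = \left(- \frac{1}{945} + Z\right) \left(36 + Z^{2} - 19 Z\right)$)
$p{\left(D{\left(9,12 \right)} \right)} - -121245 = \left(- \frac{4}{105} + \left(-3\right)^{3} - \frac{17956 \left(-3\right)^{2}}{945} + \frac{34039}{945} \left(-3\right)\right) - -121245 = \left(- \frac{4}{105} - 27 - \frac{17956}{105} - \frac{34039}{315}\right) + 121245 = - \frac{96424}{315} + 121245 = \frac{38095751}{315}$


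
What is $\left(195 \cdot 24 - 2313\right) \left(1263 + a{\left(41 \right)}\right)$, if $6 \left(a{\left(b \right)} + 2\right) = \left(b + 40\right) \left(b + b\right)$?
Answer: $5605056$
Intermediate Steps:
$a{\left(b \right)} = -2 + \frac{b \left(40 + b\right)}{3}$ ($a{\left(b \right)} = -2 + \frac{\left(b + 40\right) \left(b + b\right)}{6} = -2 + \frac{\left(40 + b\right) 2 b}{6} = -2 + \frac{2 b \left(40 + b\right)}{6} = -2 + \frac{b \left(40 + b\right)}{3}$)
$\left(195 \cdot 24 - 2313\right) \left(1263 + a{\left(41 \right)}\right) = \left(195 \cdot 24 - 2313\right) \left(1263 + \left(-2 + \frac{41^{2}}{3} + \frac{40}{3} \cdot 41\right)\right) = \left(4680 - 2313\right) \left(1263 + \left(-2 + \frac{1}{3} \cdot 1681 + \frac{1640}{3}\right)\right) = 2367 \left(1263 + \left(-2 + \frac{1681}{3} + \frac{1640}{3}\right)\right) = 2367 \left(1263 + 1105\right) = 2367 \cdot 2368 = 5605056$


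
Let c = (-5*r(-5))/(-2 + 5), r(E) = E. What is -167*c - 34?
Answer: -4277/3 ≈ -1425.7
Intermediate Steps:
c = 25/3 (c = (-5*(-5))/(-2 + 5) = 25/3 ≈ 8.3333)
-167*c - 34 = -167*25/3 - 34 = -4175/3 - 34 = -4277/3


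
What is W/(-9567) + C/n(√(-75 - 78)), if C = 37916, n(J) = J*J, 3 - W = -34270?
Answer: -40887349/162639 ≈ -251.40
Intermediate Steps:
W = 34273 (W = 3 - 1*(-34270) = 3 + 34270 = 34273)
n(J) = J²
W/(-9567) + C/n(√(-75 - 78)) = 34273/(-9567) + 37916/((√(-75 - 78))²) = 34273*(-1/9567) + 37916/((√(-153))²) = -34273/9567 + 37916/((3*I*√17)²) = -34273/9567 + 37916/(-153) = -34273/9567 + 37916*(-1/153) = -34273/9567 - 37916/153 = -40887349/162639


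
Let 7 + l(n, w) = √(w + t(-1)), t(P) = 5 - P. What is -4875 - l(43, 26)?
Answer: -4868 - 4*√2 ≈ -4873.7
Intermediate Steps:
l(n, w) = -7 + √(6 + w) (l(n, w) = -7 + √(w + (5 - 1*(-1))) = -7 + √(w + (5 + 1)) = -7 + √(w + 6) = -7 + √(6 + w))
-4875 - l(43, 26) = -4875 - (-7 + √(6 + 26)) = -4875 - (-7 + √32) = -4875 - (-7 + 4*√2) = -4875 + (7 - 4*√2) = -4868 - 4*√2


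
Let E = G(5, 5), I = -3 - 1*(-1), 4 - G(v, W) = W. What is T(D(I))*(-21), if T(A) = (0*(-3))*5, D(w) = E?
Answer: 0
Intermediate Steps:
G(v, W) = 4 - W
I = -2 (I = -3 + 1 = -2)
E = -1 (E = 4 - 1*5 = 4 - 5 = -1)
D(w) = -1
T(A) = 0 (T(A) = 0*5 = 0)
T(D(I))*(-21) = 0*(-21) = 0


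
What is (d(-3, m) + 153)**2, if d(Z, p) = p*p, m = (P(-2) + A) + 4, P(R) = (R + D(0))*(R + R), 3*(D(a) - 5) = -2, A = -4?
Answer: 4669921/81 ≈ 57653.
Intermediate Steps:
D(a) = 13/3 (D(a) = 5 + (1/3)*(-2) = 5 - 2/3 = 13/3)
P(R) = 2*R*(13/3 + R) (P(R) = (R + 13/3)*(R + R) = (13/3 + R)*(2*R) = 2*R*(13/3 + R))
m = -28/3 (m = ((2/3)*(-2)*(13 + 3*(-2)) - 4) + 4 = ((2/3)*(-2)*(13 - 6) - 4) + 4 = ((2/3)*(-2)*7 - 4) + 4 = (-28/3 - 4) + 4 = -40/3 + 4 = -28/3 ≈ -9.3333)
d(Z, p) = p**2
(d(-3, m) + 153)**2 = ((-28/3)**2 + 153)**2 = (784/9 + 153)**2 = (2161/9)**2 = 4669921/81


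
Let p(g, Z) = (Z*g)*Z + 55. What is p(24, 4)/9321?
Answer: 439/9321 ≈ 0.047098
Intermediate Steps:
p(g, Z) = 55 + g*Z² (p(g, Z) = g*Z² + 55 = 55 + g*Z²)
p(24, 4)/9321 = (55 + 24*4²)/9321 = (55 + 24*16)*(1/9321) = (55 + 384)*(1/9321) = 439*(1/9321) = 439/9321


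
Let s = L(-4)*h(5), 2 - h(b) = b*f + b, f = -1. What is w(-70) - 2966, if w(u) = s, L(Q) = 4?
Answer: -2958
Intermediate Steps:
h(b) = 2 (h(b) = 2 - (b*(-1) + b) = 2 - (-b + b) = 2 - 1*0 = 2 + 0 = 2)
s = 8 (s = 4*2 = 8)
w(u) = 8
w(-70) - 2966 = 8 - 2966 = -2958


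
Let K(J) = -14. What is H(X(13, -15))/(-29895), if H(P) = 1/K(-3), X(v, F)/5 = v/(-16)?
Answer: 1/418530 ≈ 2.3893e-6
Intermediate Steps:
X(v, F) = -5*v/16 (X(v, F) = 5*(v/(-16)) = 5*(v*(-1/16)) = 5*(-v/16) = -5*v/16)
H(P) = -1/14 (H(P) = 1/(-14) = -1/14)
H(X(13, -15))/(-29895) = -1/14/(-29895) = -1/14*(-1/29895) = 1/418530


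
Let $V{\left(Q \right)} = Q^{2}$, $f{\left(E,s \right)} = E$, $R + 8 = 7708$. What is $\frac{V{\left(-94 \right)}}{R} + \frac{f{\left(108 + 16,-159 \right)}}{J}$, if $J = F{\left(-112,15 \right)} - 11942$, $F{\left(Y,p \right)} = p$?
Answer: $\frac{26108043}{22959475} \approx 1.1371$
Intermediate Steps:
$R = 7700$ ($R = -8 + 7708 = 7700$)
$J = -11927$ ($J = 15 - 11942 = -11927$)
$\frac{V{\left(-94 \right)}}{R} + \frac{f{\left(108 + 16,-159 \right)}}{J} = \frac{\left(-94\right)^{2}}{7700} + \frac{108 + 16}{-11927} = 8836 \cdot \frac{1}{7700} + 124 \left(- \frac{1}{11927}\right) = \frac{2209}{1925} - \frac{124}{11927} = \frac{26108043}{22959475}$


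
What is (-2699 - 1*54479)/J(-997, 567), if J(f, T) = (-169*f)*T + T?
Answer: -28589/47768049 ≈ -0.00059850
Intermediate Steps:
J(f, T) = T - 169*T*f (J(f, T) = -169*T*f + T = T - 169*T*f)
(-2699 - 1*54479)/J(-997, 567) = (-2699 - 1*54479)/((567*(1 - 169*(-997)))) = (-2699 - 54479)/((567*(1 + 168493))) = -57178/(567*168494) = -57178/95536098 = -57178*1/95536098 = -28589/47768049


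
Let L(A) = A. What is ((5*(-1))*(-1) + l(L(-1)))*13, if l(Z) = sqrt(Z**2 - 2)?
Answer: 65 + 13*I ≈ 65.0 + 13.0*I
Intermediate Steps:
l(Z) = sqrt(-2 + Z**2)
((5*(-1))*(-1) + l(L(-1)))*13 = ((5*(-1))*(-1) + sqrt(-2 + (-1)**2))*13 = (-5*(-1) + sqrt(-2 + 1))*13 = (5 + sqrt(-1))*13 = (5 + I)*13 = 65 + 13*I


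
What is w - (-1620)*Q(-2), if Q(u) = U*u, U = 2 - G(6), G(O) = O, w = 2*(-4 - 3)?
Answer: 12946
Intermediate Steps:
w = -14 (w = 2*(-7) = -14)
U = -4 (U = 2 - 1*6 = 2 - 6 = -4)
Q(u) = -4*u
w - (-1620)*Q(-2) = -14 - (-1620)*(-4*(-2)) = -14 - (-1620)*8 = -14 - 135*(-96) = -14 + 12960 = 12946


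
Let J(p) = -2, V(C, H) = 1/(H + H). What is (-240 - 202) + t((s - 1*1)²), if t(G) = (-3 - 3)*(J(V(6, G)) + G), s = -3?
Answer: -526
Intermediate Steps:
V(C, H) = 1/(2*H)
t(G) = 12 - 6*G (t(G) = (-3 - 3)*(-2 + G) = -6*(-2 + G) = 12 - 6*G)
(-240 - 202) + t((s - 1*1)²) = (-240 - 202) + (12 - 6*(-3 - 1*1)²) = -442 + (12 - 6*(-3 - 1)²) = -442 + (12 - 6*(-4)²) = -442 + (12 - 6*16) = -442 + (12 - 96) = -442 - 84 = -526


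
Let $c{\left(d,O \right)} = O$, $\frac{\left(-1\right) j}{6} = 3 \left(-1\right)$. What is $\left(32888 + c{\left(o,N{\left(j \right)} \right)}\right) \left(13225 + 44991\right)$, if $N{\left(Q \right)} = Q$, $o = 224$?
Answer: $1915655696$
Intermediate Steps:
$j = 18$ ($j = - 6 \cdot 3 \left(-1\right) = \left(-6\right) \left(-3\right) = 18$)
$\left(32888 + c{\left(o,N{\left(j \right)} \right)}\right) \left(13225 + 44991\right) = \left(32888 + 18\right) \left(13225 + 44991\right) = 32906 \cdot 58216 = 1915655696$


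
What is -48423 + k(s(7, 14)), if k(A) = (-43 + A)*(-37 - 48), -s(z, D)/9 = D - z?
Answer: -39413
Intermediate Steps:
s(z, D) = -9*D + 9*z (s(z, D) = -9*(D - z) = -9*D + 9*z)
k(A) = 3655 - 85*A (k(A) = (-43 + A)*(-85) = 3655 - 85*A)
-48423 + k(s(7, 14)) = -48423 + (3655 - 85*(-9*14 + 9*7)) = -48423 + (3655 - 85*(-126 + 63)) = -48423 + (3655 - 85*(-63)) = -48423 + (3655 + 5355) = -48423 + 9010 = -39413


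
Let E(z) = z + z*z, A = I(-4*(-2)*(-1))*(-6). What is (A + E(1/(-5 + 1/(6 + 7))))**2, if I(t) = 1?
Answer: 637007121/16777216 ≈ 37.969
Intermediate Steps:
A = -6 (A = 1*(-6) = -6)
E(z) = z + z**2
(A + E(1/(-5 + 1/(6 + 7))))**2 = (-6 + (1 + 1/(-5 + 1/(6 + 7)))/(-5 + 1/(6 + 7)))**2 = (-6 + (1 + 1/(-5 + 1/13))/(-5 + 1/13))**2 = (-6 + (1 + 1/(-64/13))/(-64/13))**2 = (-6 - 13*(1 - 13/64)/64)**2 = (-6 - 13/64*51/64)**2 = (-6 - 663/4096)**2 = (-25239/4096)**2 = 637007121/16777216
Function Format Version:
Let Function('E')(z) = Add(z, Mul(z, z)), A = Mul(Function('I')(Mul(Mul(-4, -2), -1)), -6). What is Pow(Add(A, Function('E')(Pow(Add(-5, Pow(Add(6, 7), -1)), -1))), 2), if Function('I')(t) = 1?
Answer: Rational(637007121, 16777216) ≈ 37.969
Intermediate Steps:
A = -6 (A = Mul(1, -6) = -6)
Function('E')(z) = Add(z, Pow(z, 2))
Pow(Add(A, Function('E')(Pow(Add(-5, Pow(Add(6, 7), -1)), -1))), 2) = Pow(Add(-6, Mul(Pow(Add(-5, Pow(Add(6, 7), -1)), -1), Add(1, Pow(Add(-5, Pow(Add(6, 7), -1)), -1)))), 2) = Pow(Add(-6, Mul(Pow(Add(-5, Pow(13, -1)), -1), Add(1, Pow(Add(-5, Pow(13, -1)), -1)))), 2) = Pow(Add(-6, Mul(Pow(Add(-5, Rational(1, 13)), -1), Add(1, Pow(Add(-5, Rational(1, 13)), -1)))), 2) = Pow(Add(-6, Mul(Pow(Rational(-64, 13), -1), Add(1, Pow(Rational(-64, 13), -1)))), 2) = Pow(Add(-6, Mul(Rational(-13, 64), Add(1, Rational(-13, 64)))), 2) = Pow(Add(-6, Mul(Rational(-13, 64), Rational(51, 64))), 2) = Pow(Add(-6, Rational(-663, 4096)), 2) = Pow(Rational(-25239, 4096), 2) = Rational(637007121, 16777216)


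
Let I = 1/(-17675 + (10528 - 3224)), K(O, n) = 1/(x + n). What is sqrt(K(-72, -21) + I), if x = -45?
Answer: 7*I*sqrt(16199502)/228162 ≈ 0.12348*I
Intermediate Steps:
K(O, n) = 1/(-45 + n)
I = -1/10371 (I = 1/(-17675 + 7304) = 1/(-10371) = -1/10371 ≈ -9.6423e-5)
sqrt(K(-72, -21) + I) = sqrt(1/(-45 - 21) - 1/10371) = sqrt(1/(-66) - 1/10371) = sqrt(-1/66 - 1/10371) = sqrt(-3479/228162) = 7*I*sqrt(16199502)/228162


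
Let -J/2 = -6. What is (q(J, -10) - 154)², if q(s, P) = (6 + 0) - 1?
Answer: 22201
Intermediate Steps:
J = 12 (J = -2*(-6) = 12)
q(s, P) = 5 (q(s, P) = 6 - 1 = 5)
(q(J, -10) - 154)² = (5 - 154)² = (-149)² = 22201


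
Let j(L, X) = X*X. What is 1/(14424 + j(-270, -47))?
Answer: 1/16633 ≈ 6.0121e-5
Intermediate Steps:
j(L, X) = X²
1/(14424 + j(-270, -47)) = 1/(14424 + (-47)²) = 1/(14424 + 2209) = 1/16633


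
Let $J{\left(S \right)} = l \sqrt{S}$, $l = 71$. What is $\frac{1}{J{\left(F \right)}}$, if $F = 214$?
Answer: $\frac{\sqrt{214}}{15194} \approx 0.0009628$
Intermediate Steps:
$J{\left(S \right)} = 71 \sqrt{S}$
$\frac{1}{J{\left(F \right)}} = \frac{1}{71 \sqrt{214}} = \frac{\sqrt{214}}{15194}$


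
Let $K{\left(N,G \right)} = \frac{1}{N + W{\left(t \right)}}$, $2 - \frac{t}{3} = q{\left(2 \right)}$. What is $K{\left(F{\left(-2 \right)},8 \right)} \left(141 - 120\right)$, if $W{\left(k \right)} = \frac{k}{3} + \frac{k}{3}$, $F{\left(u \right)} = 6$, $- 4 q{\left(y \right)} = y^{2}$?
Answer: $\frac{7}{4} \approx 1.75$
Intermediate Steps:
$q{\left(y \right)} = - \frac{y^{2}}{4}$
$t = 9$ ($t = 6 - 3 \left(- \frac{2^{2}}{4}\right) = 6 - 3 \left(\left(- \frac{1}{4}\right) 4\right) = 6 - -3 = 6 + 3 = 9$)
$W{\left(k \right)} = \frac{2 k}{3}$ ($W{\left(k \right)} = k \frac{1}{3} + k \frac{1}{3} = \frac{k}{3} + \frac{k}{3} = \frac{2 k}{3}$)
$K{\left(N,G \right)} = \frac{1}{6 + N}$ ($K{\left(N,G \right)} = \frac{1}{N + \frac{2}{3} \cdot 9} = \frac{1}{N + 6} = \frac{1}{6 + N}$)
$K{\left(F{\left(-2 \right)},8 \right)} \left(141 - 120\right) = \frac{141 - 120}{6 + 6} = \frac{1}{12} \cdot 21 = \frac{7}{4}$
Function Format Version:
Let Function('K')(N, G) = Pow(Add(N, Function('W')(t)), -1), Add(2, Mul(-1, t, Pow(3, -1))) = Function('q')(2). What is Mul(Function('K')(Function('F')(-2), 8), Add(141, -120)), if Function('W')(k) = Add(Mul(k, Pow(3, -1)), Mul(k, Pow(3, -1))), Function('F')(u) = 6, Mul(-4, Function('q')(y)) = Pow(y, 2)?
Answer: Rational(7, 4) ≈ 1.7500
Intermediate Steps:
Function('q')(y) = Mul(Rational(-1, 4), Pow(y, 2))
t = 9 (t = Add(6, Mul(-3, Mul(Rational(-1, 4), Pow(2, 2)))) = Add(6, Mul(-3, Mul(Rational(-1, 4), 4))) = Add(6, Mul(-3, -1)) = Add(6, 3) = 9)
Function('W')(k) = Mul(Rational(2, 3), k) (Function('W')(k) = Add(Mul(k, Rational(1, 3)), Mul(k, Rational(1, 3))) = Add(Mul(Rational(1, 3), k), Mul(Rational(1, 3), k)) = Mul(Rational(2, 3), k))
Function('K')(N, G) = Pow(Add(6, N), -1) (Function('K')(N, G) = Pow(Add(N, Mul(Rational(2, 3), 9)), -1) = Pow(Add(N, 6), -1) = Pow(Add(6, N), -1))
Mul(Function('K')(Function('F')(-2), 8), Add(141, -120)) = Mul(Pow(Add(6, 6), -1), Add(141, -120)) = Mul(Pow(12, -1), 21) = Mul(Rational(1, 12), 21) = Rational(7, 4)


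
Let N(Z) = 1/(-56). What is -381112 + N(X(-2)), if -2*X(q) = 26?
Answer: -21342273/56 ≈ -3.8111e+5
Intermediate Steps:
X(q) = -13 (X(q) = -1/2*26 = -13)
N(Z) = -1/56
-381112 + N(X(-2)) = -381112 - 1/56 = -21342273/56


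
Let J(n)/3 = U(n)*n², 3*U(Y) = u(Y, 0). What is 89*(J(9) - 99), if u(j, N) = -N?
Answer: -8811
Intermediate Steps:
U(Y) = 0 (U(Y) = (-1*0)/3 = (⅓)*0 = 0)
J(n) = 0 (J(n) = 3*(0*n²) = 3*0 = 0)
89*(J(9) - 99) = 89*(0 - 99) = 89*(-99) = -8811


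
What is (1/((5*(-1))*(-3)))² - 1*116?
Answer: -26099/225 ≈ -116.00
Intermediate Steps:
(1/((5*(-1))*(-3)))² - 1*116 = (1/(-5*(-3)))² - 116 = (1/15)² - 116 = 1/225 - 116 = -26099/225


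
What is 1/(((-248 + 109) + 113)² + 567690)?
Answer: 1/568366 ≈ 1.7594e-6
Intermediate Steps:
1/(((-248 + 109) + 113)² + 567690) = 1/((-139 + 113)² + 567690) = 1/((-26)² + 567690) = 1/(676 + 567690) = 1/568366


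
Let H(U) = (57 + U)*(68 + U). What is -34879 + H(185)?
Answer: 26347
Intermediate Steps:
-34879 + H(185) = -34879 + (3876 + 185**2 + 125*185) = -34879 + (3876 + 34225 + 23125) = -34879 + 61226 = 26347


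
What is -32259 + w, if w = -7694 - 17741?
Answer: -57694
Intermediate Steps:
w = -25435
-32259 + w = -32259 - 25435 = -57694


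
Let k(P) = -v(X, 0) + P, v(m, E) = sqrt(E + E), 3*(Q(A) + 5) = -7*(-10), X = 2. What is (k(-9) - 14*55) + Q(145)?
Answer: -2282/3 ≈ -760.67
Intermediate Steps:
Q(A) = 55/3 (Q(A) = -5 + (-7*(-10))/3 = -5 + (1/3)*70 = -5 + 70/3 = 55/3)
v(m, E) = sqrt(2)*sqrt(E) (v(m, E) = sqrt(2*E) = sqrt(2)*sqrt(E))
k(P) = P (k(P) = -sqrt(2)*sqrt(0) + P = -sqrt(2)*0 + P = -1*0 + P = 0 + P = P)
(k(-9) - 14*55) + Q(145) = (-9 - 14*55) + 55/3 = (-9 - 770) + 55/3 = -779 + 55/3 = -2282/3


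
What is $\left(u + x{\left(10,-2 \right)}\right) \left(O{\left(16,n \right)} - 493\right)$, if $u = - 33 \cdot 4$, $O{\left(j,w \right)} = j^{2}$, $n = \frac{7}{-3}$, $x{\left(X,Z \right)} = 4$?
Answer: $30336$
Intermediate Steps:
$n = - \frac{7}{3}$ ($n = 7 \left(- \frac{1}{3}\right) = - \frac{7}{3} \approx -2.3333$)
$u = -132$ ($u = \left(-1\right) 132 = -132$)
$\left(u + x{\left(10,-2 \right)}\right) \left(O{\left(16,n \right)} - 493\right) = \left(-132 + 4\right) \left(16^{2} - 493\right) = - 128 \left(256 - 493\right) = \left(-128\right) \left(-237\right) = 30336$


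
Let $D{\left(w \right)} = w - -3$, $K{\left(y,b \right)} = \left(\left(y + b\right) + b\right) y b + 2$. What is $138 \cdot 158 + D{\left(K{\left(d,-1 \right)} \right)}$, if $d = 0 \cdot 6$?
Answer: $21809$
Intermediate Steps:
$d = 0$
$K{\left(y,b \right)} = 2 + b y \left(y + 2 b\right)$ ($K{\left(y,b \right)} = \left(\left(b + y\right) + b\right) y b + 2 = \left(y + 2 b\right) y b + 2 = y \left(y + 2 b\right) b + 2 = b y \left(y + 2 b\right) + 2 = 2 + b y \left(y + 2 b\right)$)
$D{\left(w \right)} = 3 + w$ ($D{\left(w \right)} = w + 3 = 3 + w$)
$138 \cdot 158 + D{\left(K{\left(d,-1 \right)} \right)} = 138 \cdot 158 + \left(3 + \left(2 - 0^{2} + 2 \cdot 0 \left(-1\right)^{2}\right)\right) = 21804 + \left(3 + \left(2 - 0 + 2 \cdot 0 \cdot 1\right)\right) = 21804 + \left(3 + \left(2 + 0 + 0\right)\right) = 21804 + \left(3 + 2\right) = 21804 + 5 = 21809$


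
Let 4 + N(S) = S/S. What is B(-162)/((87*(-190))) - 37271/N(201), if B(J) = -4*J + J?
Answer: 102681362/8265 ≈ 12424.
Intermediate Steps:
B(J) = -3*J
N(S) = -3 (N(S) = -4 + S/S = -4 + 1 = -3)
B(-162)/((87*(-190))) - 37271/N(201) = (-3*(-162))/((87*(-190))) - 37271/(-3) = 486/(-16530) - 37271*(-1/3) = 486*(-1/16530) + 37271/3 = -81/2755 + 37271/3 = 102681362/8265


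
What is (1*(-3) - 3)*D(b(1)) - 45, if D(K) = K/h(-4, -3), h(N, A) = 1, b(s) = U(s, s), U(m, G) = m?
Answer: -51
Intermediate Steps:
b(s) = s
D(K) = K (D(K) = K/1 = K*1 = K)
(1*(-3) - 3)*D(b(1)) - 45 = (1*(-3) - 3)*1 - 45 = (-3 - 3)*1 - 45 = -6*1 - 45 = -6 - 45 = -51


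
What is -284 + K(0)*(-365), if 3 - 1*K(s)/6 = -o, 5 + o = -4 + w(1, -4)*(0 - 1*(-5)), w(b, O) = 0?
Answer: 12856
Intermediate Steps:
o = -9 (o = -5 + (-4 + 0*(0 - 1*(-5))) = -5 + (-4 + 0*(0 + 5)) = -5 + (-4 + 0*5) = -5 + (-4 + 0) = -5 - 4 = -9)
K(s) = -36 (K(s) = 18 - (-6)*(-9) = 18 - 6*9 = 18 - 54 = -36)
-284 + K(0)*(-365) = -284 - 36*(-365) = -284 + 13140 = 12856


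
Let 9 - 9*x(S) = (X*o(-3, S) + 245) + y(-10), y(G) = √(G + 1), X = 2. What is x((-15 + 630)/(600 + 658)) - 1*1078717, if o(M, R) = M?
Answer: -9708683/9 - I/3 ≈ -1.0787e+6 - 0.33333*I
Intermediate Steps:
y(G) = √(1 + G)
x(S) = -230/9 - I/3 (x(S) = 1 - ((2*(-3) + 245) + √(1 - 10))/9 = 1 - ((-6 + 245) + √(-9))/9 = 1 - (239 + 3*I)/9 = 1 + (-239/9 - I/3) = -230/9 - I/3)
x((-15 + 630)/(600 + 658)) - 1*1078717 = (-230/9 - I/3) - 1*1078717 = (-230/9 - I/3) - 1078717 = -9708683/9 - I/3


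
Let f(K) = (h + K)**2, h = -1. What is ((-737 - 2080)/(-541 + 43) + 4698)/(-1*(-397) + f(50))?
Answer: 780807/464468 ≈ 1.6811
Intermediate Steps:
f(K) = (-1 + K)**2
((-737 - 2080)/(-541 + 43) + 4698)/(-1*(-397) + f(50)) = ((-737 - 2080)/(-541 + 43) + 4698)/(-1*(-397) + (-1 + 50)**2) = (-2817/(-498) + 4698)/(397 + 49**2) = (-2817*(-1/498) + 4698)/(397 + 2401) = (939/166 + 4698)/2798 = (780807/166)*(1/2798) = 780807/464468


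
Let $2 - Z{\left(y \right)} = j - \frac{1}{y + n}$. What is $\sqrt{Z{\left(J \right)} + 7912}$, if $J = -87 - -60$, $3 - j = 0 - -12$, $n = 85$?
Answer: $\frac{\sqrt{26653030}}{58} \approx 89.011$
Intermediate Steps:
$j = -9$ ($j = 3 - \left(0 - -12\right) = 3 - \left(0 + 12\right) = 3 - 12 = -9$)
$J = -27$ ($J = -87 + 60 = -27$)
$Z{\left(y \right)} = 11 + \frac{1}{85 + y}$ ($Z{\left(y \right)} = 2 - \left(-9 - \frac{1}{y + 85}\right) = 2 - \left(-9 - \frac{1}{85 + y}\right) = 2 + \left(9 + \frac{1}{85 + y}\right) = 11 + \frac{1}{85 + y}$)
$\sqrt{Z{\left(J \right)} + 7912} = \sqrt{\frac{936 + 11 \left(-27\right)}{85 - 27} + 7912} = \sqrt{\frac{936 - 297}{58} + 7912} = \sqrt{\frac{1}{58} \cdot 639 + 7912} = \sqrt{\frac{639}{58} + 7912} = \sqrt{\frac{459535}{58}} = \frac{\sqrt{26653030}}{58}$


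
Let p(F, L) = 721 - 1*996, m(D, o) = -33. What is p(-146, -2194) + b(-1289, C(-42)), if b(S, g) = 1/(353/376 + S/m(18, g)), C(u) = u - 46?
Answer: -136473667/496313 ≈ -274.98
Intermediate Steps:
C(u) = -46 + u
p(F, L) = -275 (p(F, L) = 721 - 996 = -275)
b(S, g) = 1/(353/376 - S/33) (b(S, g) = 1/(353/376 + S/(-33)) = 1/(353*(1/376) + S*(-1/33)) = 1/(353/376 - S/33))
p(-146, -2194) + b(-1289, C(-42)) = -275 - 12408/(-11649 + 376*(-1289)) = -275 - 12408/(-11649 - 484664) = -275 - 12408/(-496313) = -275 - 12408*(-1/496313) = -275 + 12408/496313 = -136473667/496313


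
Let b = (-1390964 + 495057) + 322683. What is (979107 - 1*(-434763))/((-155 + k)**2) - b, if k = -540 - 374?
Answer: 655059445334/1142761 ≈ 5.7323e+5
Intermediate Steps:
k = -914
b = -573224 (b = -895907 + 322683 = -573224)
(979107 - 1*(-434763))/((-155 + k)**2) - b = (979107 - 1*(-434763))/((-155 - 914)**2) - 1*(-573224) = (979107 + 434763)/((-1069)**2) + 573224 = 1413870/1142761 + 573224 = 655059445334/1142761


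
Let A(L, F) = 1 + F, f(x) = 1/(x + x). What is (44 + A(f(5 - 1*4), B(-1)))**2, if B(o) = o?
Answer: 1936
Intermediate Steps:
f(x) = 1/(2*x)
(44 + A(f(5 - 1*4), B(-1)))**2 = (44 + (1 - 1))**2 = (44 + 0)**2 = 44**2 = 1936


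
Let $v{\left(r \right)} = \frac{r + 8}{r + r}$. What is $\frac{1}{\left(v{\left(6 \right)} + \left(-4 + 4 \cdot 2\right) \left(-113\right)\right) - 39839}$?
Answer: $- \frac{6}{241739} \approx -2.482 \cdot 10^{-5}$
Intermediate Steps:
$v{\left(r \right)} = \frac{8 + r}{2 r}$
$\frac{1}{\left(v{\left(6 \right)} + \left(-4 + 4 \cdot 2\right) \left(-113\right)\right) - 39839} = \frac{1}{\left(\frac{8 + 6}{2 \cdot 6} + \left(-4 + 4 \cdot 2\right) \left(-113\right)\right) - 39839} = \frac{1}{\left(\frac{1}{2} \cdot \frac{1}{6} \cdot 14 + \left(-4 + 8\right) \left(-113\right)\right) - 39839} = \frac{1}{\left(\frac{7}{6} + 4 \left(-113\right)\right) - 39839} = \frac{1}{\left(\frac{7}{6} - 452\right) - 39839} = \frac{1}{- \frac{2705}{6} - 39839} = \frac{1}{- \frac{241739}{6}} = - \frac{6}{241739}$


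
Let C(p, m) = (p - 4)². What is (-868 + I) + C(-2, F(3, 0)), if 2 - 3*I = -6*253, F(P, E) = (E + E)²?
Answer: -976/3 ≈ -325.33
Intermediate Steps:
F(P, E) = 4*E² (F(P, E) = (2*E)² = 4*E²)
C(p, m) = (-4 + p)²
I = 1520/3 (I = ⅔ - (-2)*253 = ⅔ - ⅓*(-1518) = ⅔ + 506 = 1520/3 ≈ 506.67)
(-868 + I) + C(-2, F(3, 0)) = (-868 + 1520/3) + (-4 - 2)² = -1084/3 + (-6)² = -1084/3 + 36 = -976/3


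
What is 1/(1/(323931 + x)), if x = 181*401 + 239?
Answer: 396751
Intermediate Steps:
x = 72820 (x = 72581 + 239 = 72820)
1/(1/(323931 + x)) = 1/(1/(323931 + 72820)) = 1/(1/396751) = 396751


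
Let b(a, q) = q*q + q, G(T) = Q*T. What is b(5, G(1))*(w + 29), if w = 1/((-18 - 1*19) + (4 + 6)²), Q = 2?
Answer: 3656/21 ≈ 174.10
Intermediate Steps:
G(T) = 2*T
b(a, q) = q + q² (b(a, q) = q² + q = q + q²)
w = 1/63 (w = 1/((-18 - 19) + 10²) = 1/(-37 + 100) = 1/63 ≈ 0.015873)
b(5, G(1))*(w + 29) = ((2*1)*(1 + 2*1))*(1/63 + 29) = (2*(1 + 2))*(1828/63) = (2*3)*(1828/63) = 6*(1828/63) = 3656/21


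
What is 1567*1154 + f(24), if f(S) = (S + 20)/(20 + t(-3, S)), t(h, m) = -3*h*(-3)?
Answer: 12658182/7 ≈ 1.8083e+6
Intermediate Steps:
t(h, m) = 9*h
f(S) = -20/7 - S/7 (f(S) = (S + 20)/(20 + 9*(-3)) = (20 + S)/(20 - 27) = (20 + S)/(-7) = (20 + S)*(-⅐) = -20/7 - S/7)
1567*1154 + f(24) = 1567*1154 + (-20/7 - ⅐*24) = 1808318 + (-20/7 - 24/7) = 1808318 - 44/7 = 12658182/7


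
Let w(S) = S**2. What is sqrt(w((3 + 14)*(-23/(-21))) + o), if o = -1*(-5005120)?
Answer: sqrt(2207410801)/21 ≈ 2237.3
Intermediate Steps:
o = 5005120
sqrt(w((3 + 14)*(-23/(-21))) + o) = sqrt(((3 + 14)*(-23/(-21)))**2 + 5005120) = sqrt((17*(-23*(-1/21)))**2 + 5005120) = sqrt((17*(23/21))**2 + 5005120) = sqrt((391/21)**2 + 5005120) = sqrt(152881/441 + 5005120) = sqrt(2207410801/441) = sqrt(2207410801)/21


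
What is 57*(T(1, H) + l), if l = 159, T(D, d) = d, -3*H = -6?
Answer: 9177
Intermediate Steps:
H = 2 (H = -⅓*(-6) = 2)
57*(T(1, H) + l) = 57*(2 + 159) = 57*161 = 9177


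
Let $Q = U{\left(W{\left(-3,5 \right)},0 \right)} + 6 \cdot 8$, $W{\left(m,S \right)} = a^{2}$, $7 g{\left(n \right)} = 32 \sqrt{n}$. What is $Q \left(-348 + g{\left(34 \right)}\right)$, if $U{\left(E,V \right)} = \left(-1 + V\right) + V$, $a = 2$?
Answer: $-16356 + \frac{1504 \sqrt{34}}{7} \approx -15103.0$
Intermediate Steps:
$g{\left(n \right)} = \frac{32 \sqrt{n}}{7}$
$W{\left(m,S \right)} = 4$ ($W{\left(m,S \right)} = 2^{2} = 4$)
$U{\left(E,V \right)} = -1 + 2 V$
$Q = 47$ ($Q = \left(-1 + 2 \cdot 0\right) + 6 \cdot 8 = \left(-1 + 0\right) + 48 = -1 + 48 = 47$)
$Q \left(-348 + g{\left(34 \right)}\right) = 47 \left(-348 + \frac{32 \sqrt{34}}{7}\right) = -16356 + \frac{1504 \sqrt{34}}{7}$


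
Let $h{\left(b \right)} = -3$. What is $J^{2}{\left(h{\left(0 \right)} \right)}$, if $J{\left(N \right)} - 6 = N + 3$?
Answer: $36$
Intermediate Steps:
$J{\left(N \right)} = 9 + N$ ($J{\left(N \right)} = 6 + \left(N + 3\right) = 6 + \left(3 + N\right) = 9 + N$)
$J^{2}{\left(h{\left(0 \right)} \right)} = \left(9 - 3\right)^{2} = 6^{2} = 36$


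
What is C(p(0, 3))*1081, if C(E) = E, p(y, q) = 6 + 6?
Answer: 12972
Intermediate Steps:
p(y, q) = 12
C(p(0, 3))*1081 = 12*1081 = 12972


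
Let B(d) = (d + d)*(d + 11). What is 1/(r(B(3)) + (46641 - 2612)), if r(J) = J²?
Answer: 1/51085 ≈ 1.9575e-5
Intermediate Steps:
B(d) = 2*d*(11 + d) (B(d) = (2*d)*(11 + d) = 2*d*(11 + d))
1/(r(B(3)) + (46641 - 2612)) = 1/((2*3*(11 + 3))² + (46641 - 2612)) = 1/((2*3*14)² + 44029) = 1/(84² + 44029) = 1/(7056 + 44029) = 1/51085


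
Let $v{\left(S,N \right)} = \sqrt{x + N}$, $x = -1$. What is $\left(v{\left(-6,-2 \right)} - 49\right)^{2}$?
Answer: $\left(49 - i \sqrt{3}\right)^{2} \approx 2398.0 - 169.74 i$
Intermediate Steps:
$v{\left(S,N \right)} = \sqrt{-1 + N}$
$\left(v{\left(-6,-2 \right)} - 49\right)^{2} = \left(\sqrt{-1 - 2} - 49\right)^{2} = \left(\sqrt{-3} - 49\right)^{2} = \left(i \sqrt{3} - 49\right)^{2} = \left(-49 + i \sqrt{3}\right)^{2}$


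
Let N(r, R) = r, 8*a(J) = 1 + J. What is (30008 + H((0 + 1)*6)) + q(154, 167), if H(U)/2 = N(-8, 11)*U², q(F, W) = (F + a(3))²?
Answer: 213209/4 ≈ 53302.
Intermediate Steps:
a(J) = ⅛ + J/8 (a(J) = (1 + J)/8 = ⅛ + J/8)
q(F, W) = (½ + F)² (q(F, W) = (F + (⅛ + (⅛)*3))² = (F + (⅛ + 3/8))² = (F + ½)² = (½ + F)²)
H(U) = -16*U² (H(U) = 2*(-8*U²) = -16*U²)
(30008 + H((0 + 1)*6)) + q(154, 167) = (30008 - 16*36*(0 + 1)²) + (1 + 2*154)²/4 = (30008 - 16*(1*6)²) + (1 + 308)²/4 = (30008 - 16*6²) + (¼)*309² = (30008 - 16*36) + (¼)*95481 = (30008 - 576) + 95481/4 = 29432 + 95481/4 = 213209/4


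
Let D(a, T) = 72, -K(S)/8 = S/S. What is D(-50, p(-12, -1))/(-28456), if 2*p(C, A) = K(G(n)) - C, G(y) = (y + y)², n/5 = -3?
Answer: -9/3557 ≈ -0.0025302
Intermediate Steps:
n = -15 (n = 5*(-3) = -15)
G(y) = 4*y² (G(y) = (2*y)² = 4*y²)
K(S) = -8 (K(S) = -8*S/S = -8*1 = -8)
p(C, A) = -4 - C/2 (p(C, A) = (-8 - C)/2 = -4 - C/2)
D(-50, p(-12, -1))/(-28456) = 72/(-28456) = 72*(-1/28456) = -9/3557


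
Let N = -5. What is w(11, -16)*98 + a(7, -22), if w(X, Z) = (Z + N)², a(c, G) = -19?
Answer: 43199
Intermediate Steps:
w(X, Z) = (-5 + Z)² (w(X, Z) = (Z - 5)² = (-5 + Z)²)
w(11, -16)*98 + a(7, -22) = (-5 - 16)²*98 - 19 = (-21)²*98 - 19 = 441*98 - 19 = 43218 - 19 = 43199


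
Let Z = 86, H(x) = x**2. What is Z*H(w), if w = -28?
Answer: 67424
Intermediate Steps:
Z*H(w) = 86*(-28)**2 = 86*784 = 67424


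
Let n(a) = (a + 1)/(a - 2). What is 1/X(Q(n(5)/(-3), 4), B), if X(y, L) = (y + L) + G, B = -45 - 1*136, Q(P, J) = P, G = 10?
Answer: -3/515 ≈ -0.0058252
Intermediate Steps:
n(a) = (1 + a)/(-2 + a)
B = -181 (B = -45 - 136 = -181)
X(y, L) = 10 + L + y (X(y, L) = (y + L) + 10 = (L + y) + 10 = 10 + L + y)
1/X(Q(n(5)/(-3), 4), B) = 1/(10 - 181 + ((1 + 5)/(-2 + 5))/(-3)) = 1/(10 - 181 + (6/3)*(-1/3)) = 1/(10 - 181 + ((1/3)*6)*(-1/3)) = 1/(10 - 181 + 2*(-1/3)) = 1/(10 - 181 - 2/3) = 1/(-515/3) = -3/515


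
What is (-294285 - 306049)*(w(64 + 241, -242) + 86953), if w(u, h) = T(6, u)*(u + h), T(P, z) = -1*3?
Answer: -52087379176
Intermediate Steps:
T(P, z) = -3
w(u, h) = -3*h - 3*u (w(u, h) = -3*(u + h) = -3*(h + u) = -3*h - 3*u)
(-294285 - 306049)*(w(64 + 241, -242) + 86953) = (-294285 - 306049)*((-3*(-242) - 3*(64 + 241)) + 86953) = -600334*((726 - 3*305) + 86953) = -600334*((726 - 915) + 86953) = -600334*(-189 + 86953) = -600334*86764 = -52087379176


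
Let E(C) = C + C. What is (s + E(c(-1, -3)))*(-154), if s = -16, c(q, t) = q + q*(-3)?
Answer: 1848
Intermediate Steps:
c(q, t) = -2*q (c(q, t) = q - 3*q = -2*q)
E(C) = 2*C
(s + E(c(-1, -3)))*(-154) = (-16 + 2*(-2*(-1)))*(-154) = (-16 + 2*2)*(-154) = (-16 + 4)*(-154) = -12*(-154) = 1848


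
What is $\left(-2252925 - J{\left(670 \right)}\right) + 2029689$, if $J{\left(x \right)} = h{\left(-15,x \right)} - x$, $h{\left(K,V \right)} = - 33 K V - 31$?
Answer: $-554185$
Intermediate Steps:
$h{\left(K,V \right)} = -31 - 33 K V$ ($h{\left(K,V \right)} = - 33 K V - 31 = -31 - 33 K V$)
$J{\left(x \right)} = -31 + 494 x$ ($J{\left(x \right)} = \left(-31 - - 495 x\right) - x = \left(-31 + 495 x\right) - x = -31 + 494 x$)
$\left(-2252925 - J{\left(670 \right)}\right) + 2029689 = \left(-2252925 - \left(-31 + 494 \cdot 670\right)\right) + 2029689 = \left(-2252925 - \left(-31 + 330980\right)\right) + 2029689 = \left(-2252925 - 330949\right) + 2029689 = -2583874 + 2029689 = -554185$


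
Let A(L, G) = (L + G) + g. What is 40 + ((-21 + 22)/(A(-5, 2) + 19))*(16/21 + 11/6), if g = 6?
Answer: 37069/924 ≈ 40.118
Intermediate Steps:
A(L, G) = 6 + G + L (A(L, G) = (L + G) + 6 = (G + L) + 6 = 6 + G + L)
40 + ((-21 + 22)/(A(-5, 2) + 19))*(16/21 + 11/6) = 40 + ((-21 + 22)/((6 + 2 - 5) + 19))*(16/21 + 11/6) = 40 + (1/(3 + 19))*(16*(1/21) + 11*(⅙)) = 40 + (1/22)*(16/21 + 11/6) = 40 + (1*(1/22))*(109/42) = 40 + (1/22)*(109/42) = 40 + 109/924 = 37069/924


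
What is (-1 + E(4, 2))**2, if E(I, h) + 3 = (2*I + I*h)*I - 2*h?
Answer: 3136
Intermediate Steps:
E(I, h) = -3 - 2*h + I*(2*I + I*h) (E(I, h) = -3 + ((2*I + I*h)*I - 2*h) = -3 + (I*(2*I + I*h) - 2*h) = -3 + (-2*h + I*(2*I + I*h)) = -3 - 2*h + I*(2*I + I*h))
(-1 + E(4, 2))**2 = (-1 + (-3 - 2*2 + 2*4**2 + 2*4**2))**2 = (-1 + (-3 - 4 + 2*16 + 2*16))**2 = (-1 + (-3 - 4 + 32 + 32))**2 = (-1 + 57)**2 = 56**2 = 3136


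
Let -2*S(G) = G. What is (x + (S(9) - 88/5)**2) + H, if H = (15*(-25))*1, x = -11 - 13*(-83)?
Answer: 118141/100 ≈ 1181.4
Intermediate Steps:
S(G) = -G/2
x = 1068 (x = -11 + 1079 = 1068)
H = -375 (H = -375*1 = -375)
(x + (S(9) - 88/5)**2) + H = (1068 + (-1/2*9 - 88/5)**2) - 375 = (1068 + (-9/2 - 88*1/5)**2) - 375 = (1068 + (-9/2 - 88/5)**2) - 375 = (1068 + (-221/10)**2) - 375 = (1068 + 48841/100) - 375 = 155641/100 - 375 = 118141/100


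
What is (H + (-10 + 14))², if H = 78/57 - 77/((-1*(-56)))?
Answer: 368449/23104 ≈ 15.947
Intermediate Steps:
H = -1/152 (H = 78*(1/57) - 77/56 = 26/19 - 77*1/56 = 26/19 - 11/8 = -1/152 ≈ -0.0065789)
(H + (-10 + 14))² = (-1/152 + (-10 + 14))² = (-1/152 + 4)² = (607/152)² = 368449/23104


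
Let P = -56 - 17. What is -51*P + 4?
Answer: 3727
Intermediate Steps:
P = -73
-51*P + 4 = -51*(-73) + 4 = 3723 + 4 = 3727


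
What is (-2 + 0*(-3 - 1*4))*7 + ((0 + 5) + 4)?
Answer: -5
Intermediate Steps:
(-2 + 0*(-3 - 1*4))*7 + ((0 + 5) + 4) = (-2 + 0*(-3 - 4))*7 + (5 + 4) = (-2 + 0*(-7))*7 + 9 = (-2 + 0)*7 + 9 = -2*7 + 9 = -14 + 9 = -5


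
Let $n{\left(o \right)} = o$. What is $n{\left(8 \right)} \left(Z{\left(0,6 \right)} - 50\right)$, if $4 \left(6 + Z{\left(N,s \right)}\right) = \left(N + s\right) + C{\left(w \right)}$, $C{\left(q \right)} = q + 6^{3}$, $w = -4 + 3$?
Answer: $-6$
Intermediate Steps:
$w = -1$
$C{\left(q \right)} = 216 + q$ ($C{\left(q \right)} = q + 216 = 216 + q$)
$Z{\left(N,s \right)} = \frac{191}{4} + \frac{N}{4} + \frac{s}{4}$ ($Z{\left(N,s \right)} = -6 + \frac{\left(N + s\right) + \left(216 - 1\right)}{4} = -6 + \frac{\left(N + s\right) + 215}{4} = -6 + \frac{215 + N + s}{4} = -6 + \left(\frac{215}{4} + \frac{N}{4} + \frac{s}{4}\right) = \frac{191}{4} + \frac{N}{4} + \frac{s}{4}$)
$n{\left(8 \right)} \left(Z{\left(0,6 \right)} - 50\right) = 8 \left(\left(\frac{191}{4} + \frac{1}{4} \cdot 0 + \frac{1}{4} \cdot 6\right) - 50\right) = 8 \left(\left(\frac{191}{4} + 0 + \frac{3}{2}\right) - 50\right) = 8 \left(\frac{197}{4} - 50\right) = 8 \left(- \frac{3}{4}\right) = -6$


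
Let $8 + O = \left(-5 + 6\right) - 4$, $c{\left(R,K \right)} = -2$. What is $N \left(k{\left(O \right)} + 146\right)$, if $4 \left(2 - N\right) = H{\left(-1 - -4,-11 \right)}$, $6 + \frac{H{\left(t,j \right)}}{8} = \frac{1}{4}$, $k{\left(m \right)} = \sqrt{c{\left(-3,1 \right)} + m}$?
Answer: $1971 + \frac{27 i \sqrt{13}}{2} \approx 1971.0 + 48.675 i$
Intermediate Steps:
$O = -11$ ($O = -8 + \left(\left(-5 + 6\right) - 4\right) = -8 + \left(1 - 4\right) = -8 - 3 = -11$)
$k{\left(m \right)} = \sqrt{-2 + m}$
$H{\left(t,j \right)} = -46$ ($H{\left(t,j \right)} = -48 + \frac{8}{4} = -48 + 8 \cdot \frac{1}{4} = -48 + 2 = -46$)
$N = \frac{27}{2}$ ($N = 2 - - \frac{23}{2} = 2 + \frac{23}{2} = \frac{27}{2} \approx 13.5$)
$N \left(k{\left(O \right)} + 146\right) = \frac{27 \left(\sqrt{-2 - 11} + 146\right)}{2} = \frac{27 \left(\sqrt{-13} + 146\right)}{2} = \frac{27 \left(i \sqrt{13} + 146\right)}{2} = \frac{27 \left(146 + i \sqrt{13}\right)}{2} = 1971 + \frac{27 i \sqrt{13}}{2}$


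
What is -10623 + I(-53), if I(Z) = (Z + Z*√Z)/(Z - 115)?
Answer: -1784611/168 + 53*I*√53/168 ≈ -10623.0 + 2.2967*I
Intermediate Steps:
I(Z) = (Z + Z^(3/2))/(-115 + Z)
-10623 + I(-53) = -10623 + (-53 + (-53)^(3/2))/(-115 - 53) = -10623 + (-53 - 53*I*√53)/(-168) = -10623 - (-53 - 53*I*√53)/168 = -10623 + (53/168 + 53*I*√53/168) = -1784611/168 + 53*I*√53/168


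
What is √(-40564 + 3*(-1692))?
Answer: 2*I*√11410 ≈ 213.64*I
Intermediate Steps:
√(-40564 + 3*(-1692)) = √(-40564 - 5076) = √(-45640) = 2*I*√11410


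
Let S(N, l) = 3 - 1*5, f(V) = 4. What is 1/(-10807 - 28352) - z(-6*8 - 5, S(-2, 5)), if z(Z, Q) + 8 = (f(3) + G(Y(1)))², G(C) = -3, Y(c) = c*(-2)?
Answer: 274112/39159 ≈ 7.0000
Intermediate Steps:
Y(c) = -2*c
S(N, l) = -2 (S(N, l) = 3 - 5 = -2)
z(Z, Q) = -7 (z(Z, Q) = -8 + (4 - 3)² = -8 + 1² = -8 + 1 = -7)
1/(-10807 - 28352) - z(-6*8 - 5, S(-2, 5)) = 1/(-10807 - 28352) - 1*(-7) = 1/(-39159) + 7 = -1/39159 + 7 = 274112/39159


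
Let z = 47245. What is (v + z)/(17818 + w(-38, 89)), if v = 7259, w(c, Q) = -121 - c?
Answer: 54504/17735 ≈ 3.0732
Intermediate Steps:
(v + z)/(17818 + w(-38, 89)) = (7259 + 47245)/(17818 + (-121 - 1*(-38))) = 54504/(17818 + (-121 + 38)) = 54504/(17818 - 83) = 54504/17735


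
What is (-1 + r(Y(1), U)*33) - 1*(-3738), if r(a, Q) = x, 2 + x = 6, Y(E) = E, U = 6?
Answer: 3869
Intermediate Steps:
x = 4 (x = -2 + 6 = 4)
r(a, Q) = 4
(-1 + r(Y(1), U)*33) - 1*(-3738) = (-1 + 4*33) - 1*(-3738) = (-1 + 132) + 3738 = 131 + 3738 = 3869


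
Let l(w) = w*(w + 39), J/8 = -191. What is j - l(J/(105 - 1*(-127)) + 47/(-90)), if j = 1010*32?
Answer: 221711368061/6812100 ≈ 32547.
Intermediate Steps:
J = -1528 (J = 8*(-191) = -1528)
l(w) = w*(39 + w)
j = 32320
j - l(J/(105 - 1*(-127)) + 47/(-90)) = 32320 - (-1528/(105 - 1*(-127)) + 47/(-90))*(39 + (-1528/(105 - 1*(-127)) + 47/(-90))) = 32320 - (-1528/(105 + 127) + 47*(-1/90))*(39 + (-1528/(105 + 127) + 47*(-1/90))) = 32320 - (-1528/232 - 47/90)*(39 + (-1528/232 - 47/90)) = 32320 - (-1528*1/232 - 47/90)*(39 + (-1528*1/232 - 47/90)) = 32320 - (-191/29 - 47/90)*(39 + (-191/29 - 47/90)) = 32320 - (-18553)*(39 - 18553/2610)/2610 = 32320 - (-18553)*83237/(2610*2610) = 32320 - 1*(-1544296061/6812100) = 32320 + 1544296061/6812100 = 221711368061/6812100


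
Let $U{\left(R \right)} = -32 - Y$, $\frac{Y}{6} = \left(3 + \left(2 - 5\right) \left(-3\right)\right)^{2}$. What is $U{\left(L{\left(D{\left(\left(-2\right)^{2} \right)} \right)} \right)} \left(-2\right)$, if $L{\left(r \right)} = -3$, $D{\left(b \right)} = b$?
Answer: $1792$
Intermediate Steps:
$Y = 864$ ($Y = 6 \left(3 + \left(2 - 5\right) \left(-3\right)\right)^{2} = 6 \left(3 - -9\right)^{2} = 6 \left(3 + 9\right)^{2} = 6 \cdot 12^{2} = 6 \cdot 144 = 864$)
$U{\left(R \right)} = -896$ ($U{\left(R \right)} = -32 - 864 = -896$)
$U{\left(L{\left(D{\left(\left(-2\right)^{2} \right)} \right)} \right)} \left(-2\right) = \left(-896\right) \left(-2\right) = 1792$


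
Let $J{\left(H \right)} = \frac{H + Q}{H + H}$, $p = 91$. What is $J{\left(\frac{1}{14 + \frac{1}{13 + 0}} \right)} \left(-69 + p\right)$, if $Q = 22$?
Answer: $\frac{44429}{13} \approx 3417.6$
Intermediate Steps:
$J{\left(H \right)} = \frac{22 + H}{2 H}$ ($J{\left(H \right)} = \frac{H + 22}{H + H} = \frac{22 + H}{2 H}$)
$J{\left(\frac{1}{14 + \frac{1}{13 + 0}} \right)} \left(-69 + p\right) = \frac{22 + \frac{1}{14 + \frac{1}{13 + 0}}}{2 \frac{1}{14 + \frac{1}{13 + 0}}} \left(-69 + 91\right) = \frac{22 + \frac{1}{14 + \frac{1}{13}}}{2 \frac{1}{14 + \frac{1}{13}}} \cdot 22 = \frac{22 + \frac{1}{\frac{183}{13}}}{2 \frac{1}{\frac{183}{13}}} \cdot 22 = \frac{22 + \frac{13}{183}}{2 \cdot \frac{13}{183}} \cdot 22 = \frac{1}{2} \cdot \frac{183}{13} \cdot \frac{4039}{183} \cdot 22 = \frac{4039}{26} \cdot 22 = \frac{44429}{13}$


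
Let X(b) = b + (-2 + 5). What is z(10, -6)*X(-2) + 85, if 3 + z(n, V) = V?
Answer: 76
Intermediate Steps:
z(n, V) = -3 + V
X(b) = 3 + b (X(b) = b + 3 = 3 + b)
z(10, -6)*X(-2) + 85 = (-3 - 6)*(3 - 2) + 85 = -9*1 + 85 = -9 + 85 = 76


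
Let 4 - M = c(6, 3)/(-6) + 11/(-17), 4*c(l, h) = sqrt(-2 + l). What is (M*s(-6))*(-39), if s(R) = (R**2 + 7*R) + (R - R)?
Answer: 37635/34 ≈ 1106.9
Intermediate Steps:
s(R) = R**2 + 7*R (s(R) = (R**2 + 7*R) + 0 = R**2 + 7*R)
c(l, h) = sqrt(-2 + l)/4
M = 965/204 (M = 4 - ((sqrt(-2 + 6)/4)/(-6) + 11/(-17)) = 4 - ((sqrt(4)/4)*(-1/6) + 11*(-1/17)) = 4 - (((1/4)*2)*(-1/6) - 11/17) = 4 - ((1/2)*(-1/6) - 11/17) = 4 - (-1/12 - 11/17) = 4 - 1*(-149/204) = 4 + 149/204 = 965/204 ≈ 4.7304)
(M*s(-6))*(-39) = (965*(-6*(7 - 6))/204)*(-39) = (965*(-6*1)/204)*(-39) = ((965/204)*(-6))*(-39) = -965/34*(-39) = 37635/34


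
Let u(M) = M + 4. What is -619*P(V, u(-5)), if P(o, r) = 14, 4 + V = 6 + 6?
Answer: -8666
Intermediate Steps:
V = 8 (V = -4 + (6 + 6) = -4 + 12 = 8)
u(M) = 4 + M
-619*P(V, u(-5)) = -619*14 = -8666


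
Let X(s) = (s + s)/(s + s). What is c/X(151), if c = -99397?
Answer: -99397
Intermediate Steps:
X(s) = 1 (X(s) = (2*s)/((2*s)) = (2*s)*(1/(2*s)) = 1)
c/X(151) = -99397/1 = -99397*1 = -99397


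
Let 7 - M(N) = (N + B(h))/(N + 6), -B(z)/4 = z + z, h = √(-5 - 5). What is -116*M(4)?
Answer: -3828/5 - 464*I*√10/5 ≈ -765.6 - 293.46*I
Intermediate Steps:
h = I*√10 (h = √(-10) = I*√10 ≈ 3.1623*I)
B(z) = -8*z (B(z) = -4*(z + z) = -8*z)
M(N) = 7 - (N - 8*I*√10)/(6 + N) (M(N) = 7 - (N - 8*I*√10)/(N + 6) = 7 - (N - 8*I*√10)/(6 + N))
-116*M(4) = -232*(21 + 3*4 + 4*I*√10)/(6 + 4) = -232*(21 + 12 + 4*I*√10)/10 = -232*(33 + 4*I*√10)/10 = -116*(33/5 + 4*I*√10/5) = -3828/5 - 464*I*√10/5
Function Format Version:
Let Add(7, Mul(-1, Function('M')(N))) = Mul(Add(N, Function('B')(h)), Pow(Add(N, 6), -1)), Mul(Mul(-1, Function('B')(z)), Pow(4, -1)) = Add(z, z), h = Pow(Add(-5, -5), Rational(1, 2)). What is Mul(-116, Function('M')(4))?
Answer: Add(Rational(-3828, 5), Mul(Rational(-464, 5), I, Pow(10, Rational(1, 2)))) ≈ Add(-765.60, Mul(-293.46, I))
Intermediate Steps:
h = Mul(I, Pow(10, Rational(1, 2))) (h = Pow(-10, Rational(1, 2)) = Mul(I, Pow(10, Rational(1, 2))) ≈ Mul(3.1623, I))
Function('B')(z) = Mul(-8, z) (Function('B')(z) = Mul(-4, Add(z, z)) = Mul(-4, Mul(2, z)) = Mul(-8, z))
Function('M')(N) = Add(7, Mul(-1, Pow(Add(6, N), -1), Add(N, Mul(-8, I, Pow(10, Rational(1, 2)))))) (Function('M')(N) = Add(7, Mul(-1, Mul(Add(N, Mul(-8, Mul(I, Pow(10, Rational(1, 2))))), Pow(Add(N, 6), -1)))) = Add(7, Mul(-1, Mul(Add(N, Mul(-8, I, Pow(10, Rational(1, 2)))), Pow(Add(6, N), -1)))) = Add(7, Mul(-1, Mul(Pow(Add(6, N), -1), Add(N, Mul(-8, I, Pow(10, Rational(1, 2))))))) = Add(7, Mul(-1, Pow(Add(6, N), -1), Add(N, Mul(-8, I, Pow(10, Rational(1, 2)))))))
Mul(-116, Function('M')(4)) = Mul(-116, Mul(2, Pow(Add(6, 4), -1), Add(21, Mul(3, 4), Mul(4, I, Pow(10, Rational(1, 2)))))) = Mul(-116, Mul(2, Pow(10, -1), Add(21, 12, Mul(4, I, Pow(10, Rational(1, 2)))))) = Mul(-116, Mul(2, Rational(1, 10), Add(33, Mul(4, I, Pow(10, Rational(1, 2)))))) = Mul(-116, Add(Rational(33, 5), Mul(Rational(4, 5), I, Pow(10, Rational(1, 2))))) = Add(Rational(-3828, 5), Mul(Rational(-464, 5), I, Pow(10, Rational(1, 2))))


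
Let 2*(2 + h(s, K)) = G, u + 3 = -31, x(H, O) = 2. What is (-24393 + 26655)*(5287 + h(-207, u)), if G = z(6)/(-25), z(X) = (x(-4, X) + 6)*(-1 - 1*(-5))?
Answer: 298830558/25 ≈ 1.1953e+7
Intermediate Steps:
u = -34 (u = -3 - 31 = -34)
z(X) = 32 (z(X) = (2 + 6)*(-1 - 1*(-5)) = 8*(-1 + 5) = 8*4 = 32)
G = -32/25 (G = 32/(-25) = 32*(-1/25) = -32/25 ≈ -1.2800)
h(s, K) = -66/25 (h(s, K) = -2 + (1/2)*(-32/25) = -2 - 16/25 = -66/25)
(-24393 + 26655)*(5287 + h(-207, u)) = (-24393 + 26655)*(5287 - 66/25) = 2262*(132109/25) = 298830558/25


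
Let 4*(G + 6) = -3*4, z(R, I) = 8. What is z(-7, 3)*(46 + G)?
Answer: 296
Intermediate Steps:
G = -9 (G = -6 + (-3*4)/4 = -6 + (1/4)*(-12) = -6 - 3 = -9)
z(-7, 3)*(46 + G) = 8*(46 - 9) = 8*37 = 296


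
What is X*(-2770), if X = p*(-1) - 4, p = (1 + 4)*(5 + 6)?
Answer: 163430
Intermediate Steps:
p = 55 (p = 5*11 = 55)
X = -59 (X = 55*(-1) - 4 = -55 - 4 = -59)
X*(-2770) = -59*(-2770) = 163430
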